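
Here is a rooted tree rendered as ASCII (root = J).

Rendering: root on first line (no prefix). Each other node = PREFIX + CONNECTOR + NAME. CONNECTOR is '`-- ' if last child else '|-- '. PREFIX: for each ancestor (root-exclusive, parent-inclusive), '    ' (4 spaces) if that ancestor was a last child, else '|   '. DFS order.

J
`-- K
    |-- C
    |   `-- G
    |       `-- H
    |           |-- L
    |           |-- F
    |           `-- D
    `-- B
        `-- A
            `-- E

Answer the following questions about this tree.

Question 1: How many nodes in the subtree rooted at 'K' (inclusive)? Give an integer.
Answer: 10

Derivation:
Subtree rooted at K contains: A, B, C, D, E, F, G, H, K, L
Count = 10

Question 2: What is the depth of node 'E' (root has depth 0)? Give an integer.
Answer: 4

Derivation:
Path from root to E: J -> K -> B -> A -> E
Depth = number of edges = 4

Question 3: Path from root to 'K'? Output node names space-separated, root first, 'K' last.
Walk down from root: J -> K

Answer: J K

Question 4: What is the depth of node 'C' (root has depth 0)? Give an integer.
Path from root to C: J -> K -> C
Depth = number of edges = 2

Answer: 2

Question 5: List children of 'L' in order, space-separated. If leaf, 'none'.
Node L's children (from adjacency): (leaf)

Answer: none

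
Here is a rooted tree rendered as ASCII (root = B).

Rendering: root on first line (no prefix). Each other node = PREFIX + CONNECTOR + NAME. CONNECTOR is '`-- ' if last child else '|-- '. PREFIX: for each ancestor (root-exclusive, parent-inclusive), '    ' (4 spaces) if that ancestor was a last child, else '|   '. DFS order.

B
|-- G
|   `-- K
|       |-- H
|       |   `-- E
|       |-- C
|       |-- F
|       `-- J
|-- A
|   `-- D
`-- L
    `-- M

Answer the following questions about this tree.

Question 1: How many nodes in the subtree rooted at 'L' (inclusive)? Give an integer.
Answer: 2

Derivation:
Subtree rooted at L contains: L, M
Count = 2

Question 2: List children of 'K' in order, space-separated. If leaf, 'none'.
Node K's children (from adjacency): H, C, F, J

Answer: H C F J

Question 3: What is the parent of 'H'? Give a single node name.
Scan adjacency: H appears as child of K

Answer: K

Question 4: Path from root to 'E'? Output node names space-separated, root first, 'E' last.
Walk down from root: B -> G -> K -> H -> E

Answer: B G K H E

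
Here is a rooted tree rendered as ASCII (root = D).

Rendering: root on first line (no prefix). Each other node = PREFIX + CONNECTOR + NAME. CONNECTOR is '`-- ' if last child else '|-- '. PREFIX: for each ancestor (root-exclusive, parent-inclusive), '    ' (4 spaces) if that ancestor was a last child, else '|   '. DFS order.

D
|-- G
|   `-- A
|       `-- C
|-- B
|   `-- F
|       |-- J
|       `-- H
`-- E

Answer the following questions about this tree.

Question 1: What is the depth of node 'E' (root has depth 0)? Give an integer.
Path from root to E: D -> E
Depth = number of edges = 1

Answer: 1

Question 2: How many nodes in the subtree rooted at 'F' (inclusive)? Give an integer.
Answer: 3

Derivation:
Subtree rooted at F contains: F, H, J
Count = 3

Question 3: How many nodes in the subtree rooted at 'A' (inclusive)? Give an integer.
Subtree rooted at A contains: A, C
Count = 2

Answer: 2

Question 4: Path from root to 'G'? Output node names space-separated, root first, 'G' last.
Answer: D G

Derivation:
Walk down from root: D -> G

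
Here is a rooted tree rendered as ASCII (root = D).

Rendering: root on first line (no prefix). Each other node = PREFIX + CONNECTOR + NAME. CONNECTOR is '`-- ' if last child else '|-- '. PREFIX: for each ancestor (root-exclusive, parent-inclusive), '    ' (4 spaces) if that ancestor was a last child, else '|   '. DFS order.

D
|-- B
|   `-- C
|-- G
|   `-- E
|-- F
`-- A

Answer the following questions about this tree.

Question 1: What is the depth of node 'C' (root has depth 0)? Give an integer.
Path from root to C: D -> B -> C
Depth = number of edges = 2

Answer: 2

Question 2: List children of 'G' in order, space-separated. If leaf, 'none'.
Node G's children (from adjacency): E

Answer: E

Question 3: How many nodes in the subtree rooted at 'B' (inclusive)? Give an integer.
Subtree rooted at B contains: B, C
Count = 2

Answer: 2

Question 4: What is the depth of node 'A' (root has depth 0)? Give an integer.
Path from root to A: D -> A
Depth = number of edges = 1

Answer: 1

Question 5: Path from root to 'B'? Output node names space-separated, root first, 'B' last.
Walk down from root: D -> B

Answer: D B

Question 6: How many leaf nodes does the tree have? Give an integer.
Leaves (nodes with no children): A, C, E, F

Answer: 4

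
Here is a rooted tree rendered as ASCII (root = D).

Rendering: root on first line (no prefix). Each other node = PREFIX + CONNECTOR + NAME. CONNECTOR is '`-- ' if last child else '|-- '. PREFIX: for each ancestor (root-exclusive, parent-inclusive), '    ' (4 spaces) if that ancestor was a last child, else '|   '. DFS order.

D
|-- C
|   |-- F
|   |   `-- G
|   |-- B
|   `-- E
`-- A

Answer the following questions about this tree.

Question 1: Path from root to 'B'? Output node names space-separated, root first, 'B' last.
Walk down from root: D -> C -> B

Answer: D C B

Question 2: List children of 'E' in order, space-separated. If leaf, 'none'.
Node E's children (from adjacency): (leaf)

Answer: none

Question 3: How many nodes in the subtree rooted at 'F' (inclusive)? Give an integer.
Answer: 2

Derivation:
Subtree rooted at F contains: F, G
Count = 2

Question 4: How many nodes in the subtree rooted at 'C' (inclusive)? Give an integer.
Answer: 5

Derivation:
Subtree rooted at C contains: B, C, E, F, G
Count = 5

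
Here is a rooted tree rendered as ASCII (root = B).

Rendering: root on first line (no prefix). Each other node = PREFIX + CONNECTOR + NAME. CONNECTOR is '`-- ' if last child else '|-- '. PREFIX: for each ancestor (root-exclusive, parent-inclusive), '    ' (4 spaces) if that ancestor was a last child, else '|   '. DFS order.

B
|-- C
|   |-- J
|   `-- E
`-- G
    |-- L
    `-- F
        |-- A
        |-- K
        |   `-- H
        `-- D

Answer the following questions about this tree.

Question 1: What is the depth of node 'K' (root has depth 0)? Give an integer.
Answer: 3

Derivation:
Path from root to K: B -> G -> F -> K
Depth = number of edges = 3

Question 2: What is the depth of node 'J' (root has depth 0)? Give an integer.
Answer: 2

Derivation:
Path from root to J: B -> C -> J
Depth = number of edges = 2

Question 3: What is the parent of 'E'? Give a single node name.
Scan adjacency: E appears as child of C

Answer: C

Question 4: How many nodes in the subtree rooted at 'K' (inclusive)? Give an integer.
Answer: 2

Derivation:
Subtree rooted at K contains: H, K
Count = 2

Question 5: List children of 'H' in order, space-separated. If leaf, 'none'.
Node H's children (from adjacency): (leaf)

Answer: none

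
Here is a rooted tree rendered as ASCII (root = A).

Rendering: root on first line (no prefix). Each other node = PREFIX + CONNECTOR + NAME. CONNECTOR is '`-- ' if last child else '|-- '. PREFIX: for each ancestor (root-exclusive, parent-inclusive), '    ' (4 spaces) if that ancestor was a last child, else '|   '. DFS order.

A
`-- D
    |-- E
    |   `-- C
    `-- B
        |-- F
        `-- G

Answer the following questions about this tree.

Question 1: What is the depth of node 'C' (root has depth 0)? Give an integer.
Path from root to C: A -> D -> E -> C
Depth = number of edges = 3

Answer: 3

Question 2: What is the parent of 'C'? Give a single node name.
Answer: E

Derivation:
Scan adjacency: C appears as child of E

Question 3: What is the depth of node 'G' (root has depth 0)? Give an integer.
Path from root to G: A -> D -> B -> G
Depth = number of edges = 3

Answer: 3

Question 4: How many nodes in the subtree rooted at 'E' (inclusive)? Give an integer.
Subtree rooted at E contains: C, E
Count = 2

Answer: 2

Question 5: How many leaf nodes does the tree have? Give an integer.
Leaves (nodes with no children): C, F, G

Answer: 3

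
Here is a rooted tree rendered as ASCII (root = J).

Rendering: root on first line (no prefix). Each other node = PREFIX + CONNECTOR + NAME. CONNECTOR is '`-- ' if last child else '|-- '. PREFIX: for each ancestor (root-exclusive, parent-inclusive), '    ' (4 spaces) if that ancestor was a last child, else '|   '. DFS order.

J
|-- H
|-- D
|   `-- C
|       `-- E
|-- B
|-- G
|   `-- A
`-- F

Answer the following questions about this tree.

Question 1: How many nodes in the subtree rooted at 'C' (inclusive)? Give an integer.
Answer: 2

Derivation:
Subtree rooted at C contains: C, E
Count = 2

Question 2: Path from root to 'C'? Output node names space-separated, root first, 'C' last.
Walk down from root: J -> D -> C

Answer: J D C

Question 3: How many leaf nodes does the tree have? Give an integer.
Leaves (nodes with no children): A, B, E, F, H

Answer: 5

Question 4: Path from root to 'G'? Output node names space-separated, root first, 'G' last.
Answer: J G

Derivation:
Walk down from root: J -> G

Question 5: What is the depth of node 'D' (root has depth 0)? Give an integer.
Answer: 1

Derivation:
Path from root to D: J -> D
Depth = number of edges = 1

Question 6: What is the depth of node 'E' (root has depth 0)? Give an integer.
Answer: 3

Derivation:
Path from root to E: J -> D -> C -> E
Depth = number of edges = 3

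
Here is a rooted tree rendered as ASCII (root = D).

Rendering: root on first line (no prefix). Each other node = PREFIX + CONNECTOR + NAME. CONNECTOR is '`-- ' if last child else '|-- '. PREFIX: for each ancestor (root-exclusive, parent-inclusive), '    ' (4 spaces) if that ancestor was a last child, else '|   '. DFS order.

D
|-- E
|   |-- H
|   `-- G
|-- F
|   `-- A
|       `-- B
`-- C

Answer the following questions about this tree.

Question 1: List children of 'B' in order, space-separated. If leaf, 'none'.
Node B's children (from adjacency): (leaf)

Answer: none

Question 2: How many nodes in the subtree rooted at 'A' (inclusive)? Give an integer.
Answer: 2

Derivation:
Subtree rooted at A contains: A, B
Count = 2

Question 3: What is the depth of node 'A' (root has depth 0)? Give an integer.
Path from root to A: D -> F -> A
Depth = number of edges = 2

Answer: 2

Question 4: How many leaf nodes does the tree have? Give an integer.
Leaves (nodes with no children): B, C, G, H

Answer: 4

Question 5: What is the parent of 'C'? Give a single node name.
Scan adjacency: C appears as child of D

Answer: D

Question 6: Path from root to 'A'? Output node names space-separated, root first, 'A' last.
Answer: D F A

Derivation:
Walk down from root: D -> F -> A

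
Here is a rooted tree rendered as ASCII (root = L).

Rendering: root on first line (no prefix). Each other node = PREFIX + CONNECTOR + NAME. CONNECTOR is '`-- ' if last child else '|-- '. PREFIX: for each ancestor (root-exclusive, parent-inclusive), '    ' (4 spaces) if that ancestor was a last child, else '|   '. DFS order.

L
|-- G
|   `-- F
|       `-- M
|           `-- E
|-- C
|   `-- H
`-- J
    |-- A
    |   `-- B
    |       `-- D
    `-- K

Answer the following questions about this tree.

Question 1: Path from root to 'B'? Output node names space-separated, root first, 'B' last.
Walk down from root: L -> J -> A -> B

Answer: L J A B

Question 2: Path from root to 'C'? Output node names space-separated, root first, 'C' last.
Walk down from root: L -> C

Answer: L C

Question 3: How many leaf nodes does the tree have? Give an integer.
Answer: 4

Derivation:
Leaves (nodes with no children): D, E, H, K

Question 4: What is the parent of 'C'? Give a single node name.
Scan adjacency: C appears as child of L

Answer: L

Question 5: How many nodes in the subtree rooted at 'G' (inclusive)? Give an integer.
Answer: 4

Derivation:
Subtree rooted at G contains: E, F, G, M
Count = 4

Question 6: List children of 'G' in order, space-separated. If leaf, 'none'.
Node G's children (from adjacency): F

Answer: F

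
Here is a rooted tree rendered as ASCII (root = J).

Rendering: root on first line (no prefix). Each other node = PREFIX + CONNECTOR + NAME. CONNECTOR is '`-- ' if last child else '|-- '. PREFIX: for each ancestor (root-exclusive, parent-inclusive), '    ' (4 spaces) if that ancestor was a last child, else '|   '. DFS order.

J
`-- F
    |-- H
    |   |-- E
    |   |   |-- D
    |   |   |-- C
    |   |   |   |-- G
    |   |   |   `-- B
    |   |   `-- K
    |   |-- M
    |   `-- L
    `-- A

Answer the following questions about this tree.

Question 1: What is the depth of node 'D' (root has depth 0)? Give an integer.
Path from root to D: J -> F -> H -> E -> D
Depth = number of edges = 4

Answer: 4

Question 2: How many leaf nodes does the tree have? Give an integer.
Leaves (nodes with no children): A, B, D, G, K, L, M

Answer: 7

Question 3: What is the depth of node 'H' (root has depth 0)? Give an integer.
Answer: 2

Derivation:
Path from root to H: J -> F -> H
Depth = number of edges = 2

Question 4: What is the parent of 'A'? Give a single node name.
Scan adjacency: A appears as child of F

Answer: F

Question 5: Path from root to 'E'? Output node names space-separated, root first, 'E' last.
Walk down from root: J -> F -> H -> E

Answer: J F H E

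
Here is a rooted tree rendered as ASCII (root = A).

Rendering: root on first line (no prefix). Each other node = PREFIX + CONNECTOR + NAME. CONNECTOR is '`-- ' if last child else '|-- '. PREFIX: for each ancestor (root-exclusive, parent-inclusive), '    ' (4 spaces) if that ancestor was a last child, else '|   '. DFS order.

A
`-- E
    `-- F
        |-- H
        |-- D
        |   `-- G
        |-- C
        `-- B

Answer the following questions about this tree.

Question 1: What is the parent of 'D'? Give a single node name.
Answer: F

Derivation:
Scan adjacency: D appears as child of F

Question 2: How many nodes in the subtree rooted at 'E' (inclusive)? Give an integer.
Answer: 7

Derivation:
Subtree rooted at E contains: B, C, D, E, F, G, H
Count = 7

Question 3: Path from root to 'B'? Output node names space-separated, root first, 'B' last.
Answer: A E F B

Derivation:
Walk down from root: A -> E -> F -> B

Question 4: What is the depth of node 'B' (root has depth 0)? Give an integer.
Path from root to B: A -> E -> F -> B
Depth = number of edges = 3

Answer: 3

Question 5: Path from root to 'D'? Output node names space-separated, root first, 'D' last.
Walk down from root: A -> E -> F -> D

Answer: A E F D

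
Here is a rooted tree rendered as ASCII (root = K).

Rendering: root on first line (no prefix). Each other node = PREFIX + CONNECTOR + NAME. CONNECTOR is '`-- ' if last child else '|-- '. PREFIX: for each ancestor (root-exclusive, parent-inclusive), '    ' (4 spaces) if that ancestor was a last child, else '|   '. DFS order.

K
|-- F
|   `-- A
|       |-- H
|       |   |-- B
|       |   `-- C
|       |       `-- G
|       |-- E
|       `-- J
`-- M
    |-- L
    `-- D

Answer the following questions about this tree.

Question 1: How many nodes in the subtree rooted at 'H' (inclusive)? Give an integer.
Subtree rooted at H contains: B, C, G, H
Count = 4

Answer: 4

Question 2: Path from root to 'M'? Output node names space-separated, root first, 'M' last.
Walk down from root: K -> M

Answer: K M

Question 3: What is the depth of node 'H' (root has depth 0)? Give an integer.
Answer: 3

Derivation:
Path from root to H: K -> F -> A -> H
Depth = number of edges = 3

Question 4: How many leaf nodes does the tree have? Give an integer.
Answer: 6

Derivation:
Leaves (nodes with no children): B, D, E, G, J, L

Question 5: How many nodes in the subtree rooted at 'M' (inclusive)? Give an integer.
Answer: 3

Derivation:
Subtree rooted at M contains: D, L, M
Count = 3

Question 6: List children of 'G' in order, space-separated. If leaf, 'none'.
Node G's children (from adjacency): (leaf)

Answer: none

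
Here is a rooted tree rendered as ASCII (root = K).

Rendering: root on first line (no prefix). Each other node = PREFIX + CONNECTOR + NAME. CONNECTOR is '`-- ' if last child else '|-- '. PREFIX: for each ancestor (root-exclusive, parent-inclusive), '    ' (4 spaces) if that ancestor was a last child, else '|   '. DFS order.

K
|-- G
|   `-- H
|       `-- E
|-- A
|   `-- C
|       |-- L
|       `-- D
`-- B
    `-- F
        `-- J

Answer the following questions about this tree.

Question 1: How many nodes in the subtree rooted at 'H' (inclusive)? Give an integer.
Answer: 2

Derivation:
Subtree rooted at H contains: E, H
Count = 2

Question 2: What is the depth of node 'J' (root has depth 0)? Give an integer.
Answer: 3

Derivation:
Path from root to J: K -> B -> F -> J
Depth = number of edges = 3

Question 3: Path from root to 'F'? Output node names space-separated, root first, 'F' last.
Walk down from root: K -> B -> F

Answer: K B F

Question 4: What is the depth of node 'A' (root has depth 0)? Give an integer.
Answer: 1

Derivation:
Path from root to A: K -> A
Depth = number of edges = 1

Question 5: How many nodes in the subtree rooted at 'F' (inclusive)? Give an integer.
Subtree rooted at F contains: F, J
Count = 2

Answer: 2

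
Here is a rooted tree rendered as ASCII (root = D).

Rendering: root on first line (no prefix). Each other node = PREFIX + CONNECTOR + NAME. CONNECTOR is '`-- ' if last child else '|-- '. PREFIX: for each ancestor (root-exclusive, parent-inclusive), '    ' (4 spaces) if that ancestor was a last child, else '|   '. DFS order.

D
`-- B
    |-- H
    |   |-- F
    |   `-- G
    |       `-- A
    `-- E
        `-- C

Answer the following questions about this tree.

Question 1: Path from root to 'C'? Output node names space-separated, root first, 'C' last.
Answer: D B E C

Derivation:
Walk down from root: D -> B -> E -> C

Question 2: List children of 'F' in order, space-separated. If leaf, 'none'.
Node F's children (from adjacency): (leaf)

Answer: none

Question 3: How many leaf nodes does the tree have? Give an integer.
Answer: 3

Derivation:
Leaves (nodes with no children): A, C, F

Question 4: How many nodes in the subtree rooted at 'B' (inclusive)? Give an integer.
Answer: 7

Derivation:
Subtree rooted at B contains: A, B, C, E, F, G, H
Count = 7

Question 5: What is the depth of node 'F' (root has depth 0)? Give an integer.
Answer: 3

Derivation:
Path from root to F: D -> B -> H -> F
Depth = number of edges = 3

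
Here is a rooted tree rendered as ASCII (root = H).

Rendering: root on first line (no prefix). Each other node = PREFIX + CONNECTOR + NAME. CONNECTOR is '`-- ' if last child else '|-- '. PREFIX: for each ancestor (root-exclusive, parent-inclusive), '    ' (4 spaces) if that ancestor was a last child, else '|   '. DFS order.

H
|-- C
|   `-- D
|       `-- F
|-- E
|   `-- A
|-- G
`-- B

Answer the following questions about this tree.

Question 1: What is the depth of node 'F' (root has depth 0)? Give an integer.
Answer: 3

Derivation:
Path from root to F: H -> C -> D -> F
Depth = number of edges = 3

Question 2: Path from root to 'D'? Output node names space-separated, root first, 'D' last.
Answer: H C D

Derivation:
Walk down from root: H -> C -> D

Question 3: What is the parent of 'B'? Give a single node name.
Scan adjacency: B appears as child of H

Answer: H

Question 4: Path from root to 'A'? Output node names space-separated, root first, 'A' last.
Walk down from root: H -> E -> A

Answer: H E A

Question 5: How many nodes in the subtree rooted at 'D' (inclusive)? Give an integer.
Answer: 2

Derivation:
Subtree rooted at D contains: D, F
Count = 2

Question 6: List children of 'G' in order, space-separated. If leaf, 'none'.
Node G's children (from adjacency): (leaf)

Answer: none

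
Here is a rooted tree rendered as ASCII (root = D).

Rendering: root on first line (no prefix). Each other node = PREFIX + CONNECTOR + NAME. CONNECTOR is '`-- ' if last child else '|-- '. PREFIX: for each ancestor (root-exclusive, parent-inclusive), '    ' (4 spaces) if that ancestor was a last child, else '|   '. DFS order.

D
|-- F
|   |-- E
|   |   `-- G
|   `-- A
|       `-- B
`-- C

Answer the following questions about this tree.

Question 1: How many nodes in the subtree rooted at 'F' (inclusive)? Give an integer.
Answer: 5

Derivation:
Subtree rooted at F contains: A, B, E, F, G
Count = 5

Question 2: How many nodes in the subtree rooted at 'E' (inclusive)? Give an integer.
Subtree rooted at E contains: E, G
Count = 2

Answer: 2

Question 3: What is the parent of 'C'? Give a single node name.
Scan adjacency: C appears as child of D

Answer: D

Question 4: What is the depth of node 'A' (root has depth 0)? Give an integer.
Answer: 2

Derivation:
Path from root to A: D -> F -> A
Depth = number of edges = 2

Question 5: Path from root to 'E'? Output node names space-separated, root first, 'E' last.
Answer: D F E

Derivation:
Walk down from root: D -> F -> E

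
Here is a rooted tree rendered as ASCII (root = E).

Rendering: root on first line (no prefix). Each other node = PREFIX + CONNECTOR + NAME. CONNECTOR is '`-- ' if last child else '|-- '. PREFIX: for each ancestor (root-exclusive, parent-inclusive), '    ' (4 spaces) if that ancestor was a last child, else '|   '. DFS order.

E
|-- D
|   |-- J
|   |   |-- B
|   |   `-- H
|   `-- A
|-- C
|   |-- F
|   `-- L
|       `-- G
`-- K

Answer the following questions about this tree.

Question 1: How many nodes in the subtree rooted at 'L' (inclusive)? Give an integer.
Answer: 2

Derivation:
Subtree rooted at L contains: G, L
Count = 2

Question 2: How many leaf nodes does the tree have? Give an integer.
Answer: 6

Derivation:
Leaves (nodes with no children): A, B, F, G, H, K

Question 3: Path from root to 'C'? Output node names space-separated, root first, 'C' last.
Answer: E C

Derivation:
Walk down from root: E -> C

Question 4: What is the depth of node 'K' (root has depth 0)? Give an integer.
Answer: 1

Derivation:
Path from root to K: E -> K
Depth = number of edges = 1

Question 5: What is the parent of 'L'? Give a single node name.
Answer: C

Derivation:
Scan adjacency: L appears as child of C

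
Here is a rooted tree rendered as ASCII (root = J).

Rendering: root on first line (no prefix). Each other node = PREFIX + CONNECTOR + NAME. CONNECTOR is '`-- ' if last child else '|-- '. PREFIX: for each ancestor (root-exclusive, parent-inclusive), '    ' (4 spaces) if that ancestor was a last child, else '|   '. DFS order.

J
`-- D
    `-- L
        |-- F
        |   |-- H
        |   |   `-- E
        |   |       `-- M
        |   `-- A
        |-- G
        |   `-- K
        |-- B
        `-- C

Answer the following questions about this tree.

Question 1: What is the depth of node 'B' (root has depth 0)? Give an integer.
Answer: 3

Derivation:
Path from root to B: J -> D -> L -> B
Depth = number of edges = 3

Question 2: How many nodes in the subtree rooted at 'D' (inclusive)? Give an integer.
Answer: 11

Derivation:
Subtree rooted at D contains: A, B, C, D, E, F, G, H, K, L, M
Count = 11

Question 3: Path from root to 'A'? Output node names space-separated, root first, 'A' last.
Answer: J D L F A

Derivation:
Walk down from root: J -> D -> L -> F -> A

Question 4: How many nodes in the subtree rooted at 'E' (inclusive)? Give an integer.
Answer: 2

Derivation:
Subtree rooted at E contains: E, M
Count = 2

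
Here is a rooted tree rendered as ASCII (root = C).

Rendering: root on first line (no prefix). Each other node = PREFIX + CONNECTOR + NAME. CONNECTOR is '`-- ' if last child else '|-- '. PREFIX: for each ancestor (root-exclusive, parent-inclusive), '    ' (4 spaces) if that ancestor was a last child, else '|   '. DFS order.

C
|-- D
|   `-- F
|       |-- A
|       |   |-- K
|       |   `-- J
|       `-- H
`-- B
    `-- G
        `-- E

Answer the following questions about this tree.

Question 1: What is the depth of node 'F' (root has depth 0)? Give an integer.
Answer: 2

Derivation:
Path from root to F: C -> D -> F
Depth = number of edges = 2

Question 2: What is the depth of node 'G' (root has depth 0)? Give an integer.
Path from root to G: C -> B -> G
Depth = number of edges = 2

Answer: 2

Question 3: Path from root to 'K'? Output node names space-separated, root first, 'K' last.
Walk down from root: C -> D -> F -> A -> K

Answer: C D F A K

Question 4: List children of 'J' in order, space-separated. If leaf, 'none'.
Answer: none

Derivation:
Node J's children (from adjacency): (leaf)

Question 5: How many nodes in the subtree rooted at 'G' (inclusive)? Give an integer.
Subtree rooted at G contains: E, G
Count = 2

Answer: 2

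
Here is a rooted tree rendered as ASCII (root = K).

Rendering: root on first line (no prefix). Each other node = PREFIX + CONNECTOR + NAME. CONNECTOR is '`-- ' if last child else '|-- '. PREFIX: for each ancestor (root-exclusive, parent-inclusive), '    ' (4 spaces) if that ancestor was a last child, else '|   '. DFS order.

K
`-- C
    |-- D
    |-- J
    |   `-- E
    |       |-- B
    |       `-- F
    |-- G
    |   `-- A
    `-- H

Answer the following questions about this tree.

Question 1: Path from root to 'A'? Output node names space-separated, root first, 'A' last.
Answer: K C G A

Derivation:
Walk down from root: K -> C -> G -> A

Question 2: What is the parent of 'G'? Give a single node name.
Answer: C

Derivation:
Scan adjacency: G appears as child of C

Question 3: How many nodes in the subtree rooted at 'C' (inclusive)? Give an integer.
Subtree rooted at C contains: A, B, C, D, E, F, G, H, J
Count = 9

Answer: 9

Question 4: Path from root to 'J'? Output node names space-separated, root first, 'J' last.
Answer: K C J

Derivation:
Walk down from root: K -> C -> J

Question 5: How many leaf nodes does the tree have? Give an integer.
Answer: 5

Derivation:
Leaves (nodes with no children): A, B, D, F, H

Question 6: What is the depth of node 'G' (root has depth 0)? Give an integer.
Answer: 2

Derivation:
Path from root to G: K -> C -> G
Depth = number of edges = 2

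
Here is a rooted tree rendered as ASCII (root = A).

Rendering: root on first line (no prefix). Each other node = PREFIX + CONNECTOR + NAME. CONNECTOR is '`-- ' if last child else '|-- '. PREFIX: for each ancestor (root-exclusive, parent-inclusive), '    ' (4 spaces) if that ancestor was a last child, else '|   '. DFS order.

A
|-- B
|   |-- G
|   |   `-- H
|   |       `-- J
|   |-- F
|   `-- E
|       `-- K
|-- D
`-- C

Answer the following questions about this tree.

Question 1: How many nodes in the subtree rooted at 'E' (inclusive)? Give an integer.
Answer: 2

Derivation:
Subtree rooted at E contains: E, K
Count = 2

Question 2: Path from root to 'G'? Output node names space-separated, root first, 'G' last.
Answer: A B G

Derivation:
Walk down from root: A -> B -> G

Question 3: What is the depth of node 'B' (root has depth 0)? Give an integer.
Path from root to B: A -> B
Depth = number of edges = 1

Answer: 1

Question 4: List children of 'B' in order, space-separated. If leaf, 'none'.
Node B's children (from adjacency): G, F, E

Answer: G F E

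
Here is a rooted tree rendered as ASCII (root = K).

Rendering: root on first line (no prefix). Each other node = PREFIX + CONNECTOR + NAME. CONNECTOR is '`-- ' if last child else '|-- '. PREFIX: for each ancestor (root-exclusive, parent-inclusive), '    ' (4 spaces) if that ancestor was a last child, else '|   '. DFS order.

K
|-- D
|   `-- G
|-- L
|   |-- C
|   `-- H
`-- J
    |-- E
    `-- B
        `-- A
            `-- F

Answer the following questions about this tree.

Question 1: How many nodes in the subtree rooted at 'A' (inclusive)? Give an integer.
Answer: 2

Derivation:
Subtree rooted at A contains: A, F
Count = 2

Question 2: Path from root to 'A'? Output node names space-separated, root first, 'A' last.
Answer: K J B A

Derivation:
Walk down from root: K -> J -> B -> A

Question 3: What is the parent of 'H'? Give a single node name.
Scan adjacency: H appears as child of L

Answer: L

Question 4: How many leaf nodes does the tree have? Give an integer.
Leaves (nodes with no children): C, E, F, G, H

Answer: 5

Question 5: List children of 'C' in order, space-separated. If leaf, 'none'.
Node C's children (from adjacency): (leaf)

Answer: none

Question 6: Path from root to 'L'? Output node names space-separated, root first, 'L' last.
Answer: K L

Derivation:
Walk down from root: K -> L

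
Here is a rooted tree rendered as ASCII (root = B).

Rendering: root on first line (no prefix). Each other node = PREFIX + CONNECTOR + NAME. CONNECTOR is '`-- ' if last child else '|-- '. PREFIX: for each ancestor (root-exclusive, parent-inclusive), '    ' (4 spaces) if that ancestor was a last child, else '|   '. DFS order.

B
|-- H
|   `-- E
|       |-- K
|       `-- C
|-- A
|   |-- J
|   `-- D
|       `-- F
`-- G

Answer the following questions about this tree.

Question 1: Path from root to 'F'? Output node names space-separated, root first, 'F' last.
Answer: B A D F

Derivation:
Walk down from root: B -> A -> D -> F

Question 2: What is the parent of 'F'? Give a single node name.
Scan adjacency: F appears as child of D

Answer: D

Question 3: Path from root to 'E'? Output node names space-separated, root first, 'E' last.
Answer: B H E

Derivation:
Walk down from root: B -> H -> E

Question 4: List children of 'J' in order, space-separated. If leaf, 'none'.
Answer: none

Derivation:
Node J's children (from adjacency): (leaf)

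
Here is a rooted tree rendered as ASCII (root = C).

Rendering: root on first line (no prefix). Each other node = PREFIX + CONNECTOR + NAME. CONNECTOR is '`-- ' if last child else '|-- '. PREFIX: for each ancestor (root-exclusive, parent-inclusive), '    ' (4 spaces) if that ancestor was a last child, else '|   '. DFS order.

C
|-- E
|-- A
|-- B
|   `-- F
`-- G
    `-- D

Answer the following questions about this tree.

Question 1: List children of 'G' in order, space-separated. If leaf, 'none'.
Node G's children (from adjacency): D

Answer: D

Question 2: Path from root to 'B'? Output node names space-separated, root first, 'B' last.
Walk down from root: C -> B

Answer: C B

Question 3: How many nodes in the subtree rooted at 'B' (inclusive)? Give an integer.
Subtree rooted at B contains: B, F
Count = 2

Answer: 2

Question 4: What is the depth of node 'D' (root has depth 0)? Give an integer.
Path from root to D: C -> G -> D
Depth = number of edges = 2

Answer: 2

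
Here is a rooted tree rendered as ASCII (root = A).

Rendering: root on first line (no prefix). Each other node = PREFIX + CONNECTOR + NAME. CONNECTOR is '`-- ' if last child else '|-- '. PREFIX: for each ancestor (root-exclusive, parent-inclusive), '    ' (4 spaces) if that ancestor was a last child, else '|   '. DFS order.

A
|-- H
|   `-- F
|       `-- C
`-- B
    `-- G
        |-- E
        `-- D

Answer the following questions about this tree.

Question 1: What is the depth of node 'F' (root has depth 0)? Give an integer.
Path from root to F: A -> H -> F
Depth = number of edges = 2

Answer: 2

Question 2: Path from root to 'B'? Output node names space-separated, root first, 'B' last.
Answer: A B

Derivation:
Walk down from root: A -> B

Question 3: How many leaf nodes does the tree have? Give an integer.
Leaves (nodes with no children): C, D, E

Answer: 3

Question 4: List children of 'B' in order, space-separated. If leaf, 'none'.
Node B's children (from adjacency): G

Answer: G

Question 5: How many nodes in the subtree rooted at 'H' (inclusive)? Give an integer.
Subtree rooted at H contains: C, F, H
Count = 3

Answer: 3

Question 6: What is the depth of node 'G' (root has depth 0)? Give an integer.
Answer: 2

Derivation:
Path from root to G: A -> B -> G
Depth = number of edges = 2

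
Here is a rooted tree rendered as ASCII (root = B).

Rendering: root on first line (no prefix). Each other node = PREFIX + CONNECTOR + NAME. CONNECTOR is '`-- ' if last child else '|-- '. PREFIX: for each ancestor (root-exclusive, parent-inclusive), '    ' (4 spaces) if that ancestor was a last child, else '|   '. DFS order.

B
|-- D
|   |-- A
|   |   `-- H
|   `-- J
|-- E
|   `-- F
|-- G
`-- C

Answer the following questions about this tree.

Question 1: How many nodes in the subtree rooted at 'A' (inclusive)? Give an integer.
Subtree rooted at A contains: A, H
Count = 2

Answer: 2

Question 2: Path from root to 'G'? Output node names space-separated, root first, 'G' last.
Answer: B G

Derivation:
Walk down from root: B -> G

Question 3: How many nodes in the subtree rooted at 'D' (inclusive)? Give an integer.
Subtree rooted at D contains: A, D, H, J
Count = 4

Answer: 4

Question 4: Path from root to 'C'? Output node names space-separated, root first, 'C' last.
Walk down from root: B -> C

Answer: B C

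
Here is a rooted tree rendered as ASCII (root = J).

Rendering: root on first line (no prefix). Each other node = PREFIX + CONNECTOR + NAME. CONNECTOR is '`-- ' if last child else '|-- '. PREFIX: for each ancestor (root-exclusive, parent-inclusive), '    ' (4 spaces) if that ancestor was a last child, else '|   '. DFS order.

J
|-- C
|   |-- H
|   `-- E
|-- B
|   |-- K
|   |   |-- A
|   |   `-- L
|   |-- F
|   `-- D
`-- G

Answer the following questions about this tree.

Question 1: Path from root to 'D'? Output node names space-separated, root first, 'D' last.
Answer: J B D

Derivation:
Walk down from root: J -> B -> D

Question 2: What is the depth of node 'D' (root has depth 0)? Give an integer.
Path from root to D: J -> B -> D
Depth = number of edges = 2

Answer: 2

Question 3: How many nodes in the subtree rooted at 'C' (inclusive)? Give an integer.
Answer: 3

Derivation:
Subtree rooted at C contains: C, E, H
Count = 3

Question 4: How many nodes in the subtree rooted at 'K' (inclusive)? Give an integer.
Subtree rooted at K contains: A, K, L
Count = 3

Answer: 3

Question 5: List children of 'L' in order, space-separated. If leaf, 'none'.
Answer: none

Derivation:
Node L's children (from adjacency): (leaf)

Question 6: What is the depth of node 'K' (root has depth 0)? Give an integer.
Answer: 2

Derivation:
Path from root to K: J -> B -> K
Depth = number of edges = 2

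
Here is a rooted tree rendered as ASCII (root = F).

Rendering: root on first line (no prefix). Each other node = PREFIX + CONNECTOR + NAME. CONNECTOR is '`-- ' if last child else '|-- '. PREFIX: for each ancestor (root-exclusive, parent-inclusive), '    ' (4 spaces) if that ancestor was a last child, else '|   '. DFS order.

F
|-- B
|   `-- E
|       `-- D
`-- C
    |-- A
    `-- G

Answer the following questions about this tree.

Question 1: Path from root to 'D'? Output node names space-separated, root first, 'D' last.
Answer: F B E D

Derivation:
Walk down from root: F -> B -> E -> D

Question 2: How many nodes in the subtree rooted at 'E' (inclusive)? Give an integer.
Answer: 2

Derivation:
Subtree rooted at E contains: D, E
Count = 2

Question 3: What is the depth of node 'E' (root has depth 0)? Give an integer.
Path from root to E: F -> B -> E
Depth = number of edges = 2

Answer: 2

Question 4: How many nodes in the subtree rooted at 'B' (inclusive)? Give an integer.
Answer: 3

Derivation:
Subtree rooted at B contains: B, D, E
Count = 3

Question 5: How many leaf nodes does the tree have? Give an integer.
Leaves (nodes with no children): A, D, G

Answer: 3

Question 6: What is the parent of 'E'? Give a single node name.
Answer: B

Derivation:
Scan adjacency: E appears as child of B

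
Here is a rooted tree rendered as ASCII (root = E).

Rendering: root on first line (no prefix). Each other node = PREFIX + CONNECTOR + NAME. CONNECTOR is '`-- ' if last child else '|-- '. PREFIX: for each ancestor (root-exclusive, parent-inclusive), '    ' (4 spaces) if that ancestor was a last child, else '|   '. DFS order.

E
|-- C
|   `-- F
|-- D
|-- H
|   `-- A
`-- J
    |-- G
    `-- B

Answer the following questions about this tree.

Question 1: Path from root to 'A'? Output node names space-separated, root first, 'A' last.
Answer: E H A

Derivation:
Walk down from root: E -> H -> A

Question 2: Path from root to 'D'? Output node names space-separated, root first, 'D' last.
Answer: E D

Derivation:
Walk down from root: E -> D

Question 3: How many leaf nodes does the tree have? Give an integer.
Answer: 5

Derivation:
Leaves (nodes with no children): A, B, D, F, G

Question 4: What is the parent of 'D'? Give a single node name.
Scan adjacency: D appears as child of E

Answer: E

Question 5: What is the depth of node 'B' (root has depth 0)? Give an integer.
Answer: 2

Derivation:
Path from root to B: E -> J -> B
Depth = number of edges = 2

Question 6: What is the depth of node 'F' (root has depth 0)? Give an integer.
Path from root to F: E -> C -> F
Depth = number of edges = 2

Answer: 2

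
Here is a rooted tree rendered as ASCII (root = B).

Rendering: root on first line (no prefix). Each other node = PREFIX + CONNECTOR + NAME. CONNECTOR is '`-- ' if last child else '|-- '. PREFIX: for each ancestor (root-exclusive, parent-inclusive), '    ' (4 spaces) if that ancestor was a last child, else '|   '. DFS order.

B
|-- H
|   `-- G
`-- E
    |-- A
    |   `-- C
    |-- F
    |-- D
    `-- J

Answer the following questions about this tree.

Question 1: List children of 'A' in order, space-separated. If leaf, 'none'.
Answer: C

Derivation:
Node A's children (from adjacency): C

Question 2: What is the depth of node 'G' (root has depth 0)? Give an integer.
Path from root to G: B -> H -> G
Depth = number of edges = 2

Answer: 2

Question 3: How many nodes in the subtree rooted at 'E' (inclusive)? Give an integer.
Answer: 6

Derivation:
Subtree rooted at E contains: A, C, D, E, F, J
Count = 6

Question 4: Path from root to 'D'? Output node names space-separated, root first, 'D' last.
Answer: B E D

Derivation:
Walk down from root: B -> E -> D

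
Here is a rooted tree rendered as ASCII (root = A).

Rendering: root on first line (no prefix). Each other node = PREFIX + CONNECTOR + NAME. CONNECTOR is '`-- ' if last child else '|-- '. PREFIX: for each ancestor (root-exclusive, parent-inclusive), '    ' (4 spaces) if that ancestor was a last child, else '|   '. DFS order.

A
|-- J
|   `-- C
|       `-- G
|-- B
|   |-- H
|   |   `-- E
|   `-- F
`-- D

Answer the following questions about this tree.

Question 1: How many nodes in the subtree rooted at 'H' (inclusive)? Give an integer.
Subtree rooted at H contains: E, H
Count = 2

Answer: 2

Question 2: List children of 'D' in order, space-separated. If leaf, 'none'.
Node D's children (from adjacency): (leaf)

Answer: none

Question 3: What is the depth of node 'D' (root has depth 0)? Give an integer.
Answer: 1

Derivation:
Path from root to D: A -> D
Depth = number of edges = 1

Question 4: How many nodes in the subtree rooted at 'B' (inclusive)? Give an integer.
Subtree rooted at B contains: B, E, F, H
Count = 4

Answer: 4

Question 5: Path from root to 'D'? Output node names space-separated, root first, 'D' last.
Answer: A D

Derivation:
Walk down from root: A -> D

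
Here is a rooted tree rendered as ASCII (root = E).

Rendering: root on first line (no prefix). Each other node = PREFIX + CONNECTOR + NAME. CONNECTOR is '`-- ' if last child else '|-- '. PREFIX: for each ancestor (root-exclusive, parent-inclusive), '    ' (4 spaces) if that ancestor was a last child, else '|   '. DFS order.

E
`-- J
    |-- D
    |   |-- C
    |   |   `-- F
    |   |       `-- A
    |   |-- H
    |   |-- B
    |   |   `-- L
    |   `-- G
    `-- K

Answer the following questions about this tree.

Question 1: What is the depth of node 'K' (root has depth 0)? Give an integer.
Path from root to K: E -> J -> K
Depth = number of edges = 2

Answer: 2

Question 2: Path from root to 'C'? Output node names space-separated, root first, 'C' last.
Answer: E J D C

Derivation:
Walk down from root: E -> J -> D -> C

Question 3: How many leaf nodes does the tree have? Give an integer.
Answer: 5

Derivation:
Leaves (nodes with no children): A, G, H, K, L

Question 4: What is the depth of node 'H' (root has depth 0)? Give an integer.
Answer: 3

Derivation:
Path from root to H: E -> J -> D -> H
Depth = number of edges = 3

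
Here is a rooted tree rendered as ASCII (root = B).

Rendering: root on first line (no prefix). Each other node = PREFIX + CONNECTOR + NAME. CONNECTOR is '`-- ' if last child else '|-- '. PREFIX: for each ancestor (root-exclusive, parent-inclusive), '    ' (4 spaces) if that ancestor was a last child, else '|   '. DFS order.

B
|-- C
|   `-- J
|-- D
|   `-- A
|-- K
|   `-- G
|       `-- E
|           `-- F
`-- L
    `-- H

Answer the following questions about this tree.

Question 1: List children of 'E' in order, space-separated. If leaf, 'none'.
Node E's children (from adjacency): F

Answer: F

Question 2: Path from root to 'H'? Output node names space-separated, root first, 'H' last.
Walk down from root: B -> L -> H

Answer: B L H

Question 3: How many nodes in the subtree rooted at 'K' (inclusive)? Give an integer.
Subtree rooted at K contains: E, F, G, K
Count = 4

Answer: 4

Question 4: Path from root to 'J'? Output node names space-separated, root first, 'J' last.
Answer: B C J

Derivation:
Walk down from root: B -> C -> J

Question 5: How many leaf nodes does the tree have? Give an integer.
Answer: 4

Derivation:
Leaves (nodes with no children): A, F, H, J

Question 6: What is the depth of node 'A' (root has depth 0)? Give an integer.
Answer: 2

Derivation:
Path from root to A: B -> D -> A
Depth = number of edges = 2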